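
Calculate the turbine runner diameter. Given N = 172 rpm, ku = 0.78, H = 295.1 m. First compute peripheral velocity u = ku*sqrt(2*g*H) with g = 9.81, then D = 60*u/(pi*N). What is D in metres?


u = 0.78 * sqrt(2*9.81*295.1) = 59.3511 m/s
D = 60 * 59.3511 / (pi * 172) = 6.5902 m


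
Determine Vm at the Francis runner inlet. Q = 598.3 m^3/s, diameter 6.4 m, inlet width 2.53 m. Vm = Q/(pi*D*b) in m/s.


Vm = 598.3 / (pi * 6.4 * 2.53) = 11.7617 m/s


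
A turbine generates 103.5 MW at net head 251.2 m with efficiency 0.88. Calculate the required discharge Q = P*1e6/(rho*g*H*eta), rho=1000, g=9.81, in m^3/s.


Q = 103.5 * 1e6 / (1000 * 9.81 * 251.2 * 0.88) = 47.7275 m^3/s


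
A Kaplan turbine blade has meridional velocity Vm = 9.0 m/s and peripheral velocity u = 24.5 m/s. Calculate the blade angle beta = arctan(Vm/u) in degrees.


beta = arctan(9.0 / 24.5) = 20.1707 degrees


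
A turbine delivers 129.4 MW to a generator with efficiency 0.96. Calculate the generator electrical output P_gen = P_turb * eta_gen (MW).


P_gen = 129.4 * 0.96 = 124.2240 MW


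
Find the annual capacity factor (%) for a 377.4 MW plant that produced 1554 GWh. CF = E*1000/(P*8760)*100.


CF = 1554 * 1000 / (377.4 * 8760) * 100 = 47.0051 %


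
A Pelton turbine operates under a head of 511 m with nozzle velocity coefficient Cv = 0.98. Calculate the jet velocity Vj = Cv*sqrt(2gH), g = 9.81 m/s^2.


Vj = 0.98 * sqrt(2*9.81*511) = 98.1264 m/s


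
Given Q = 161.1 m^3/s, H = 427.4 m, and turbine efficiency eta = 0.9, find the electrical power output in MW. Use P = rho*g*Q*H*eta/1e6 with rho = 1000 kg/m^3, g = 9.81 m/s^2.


P = 1000 * 9.81 * 161.1 * 427.4 * 0.9 / 1e6 = 607.9132 MW


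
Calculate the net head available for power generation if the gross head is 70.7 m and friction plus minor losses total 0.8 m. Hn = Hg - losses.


Hn = 70.7 - 0.8 = 69.9000 m


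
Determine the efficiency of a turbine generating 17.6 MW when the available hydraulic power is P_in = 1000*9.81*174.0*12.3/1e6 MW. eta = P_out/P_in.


P_in = 1000 * 9.81 * 174.0 * 12.3 / 1e6 = 20.9954 MW
eta = 17.6 / 20.9954 = 0.8383


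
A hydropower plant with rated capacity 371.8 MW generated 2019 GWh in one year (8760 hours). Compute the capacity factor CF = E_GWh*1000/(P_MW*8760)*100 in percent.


CF = 2019 * 1000 / (371.8 * 8760) * 100 = 61.9902 %


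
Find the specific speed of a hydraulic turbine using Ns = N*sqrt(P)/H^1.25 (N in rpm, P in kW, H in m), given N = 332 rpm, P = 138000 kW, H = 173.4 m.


Ns = 332 * 138000^0.5 / 173.4^1.25 = 196.0046


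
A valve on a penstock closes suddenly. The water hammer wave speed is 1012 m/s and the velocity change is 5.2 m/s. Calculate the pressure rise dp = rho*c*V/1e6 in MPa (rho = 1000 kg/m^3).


dp = 1000 * 1012 * 5.2 / 1e6 = 5.2624 MPa


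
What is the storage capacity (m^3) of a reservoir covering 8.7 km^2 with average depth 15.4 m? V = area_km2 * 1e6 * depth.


V = 8.7 * 1e6 * 15.4 = 1.3398e+08 m^3


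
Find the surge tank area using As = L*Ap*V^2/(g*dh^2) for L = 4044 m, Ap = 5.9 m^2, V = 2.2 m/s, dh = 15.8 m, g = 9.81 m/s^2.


As = 4044 * 5.9 * 2.2^2 / (9.81 * 15.8^2) = 47.1547 m^2


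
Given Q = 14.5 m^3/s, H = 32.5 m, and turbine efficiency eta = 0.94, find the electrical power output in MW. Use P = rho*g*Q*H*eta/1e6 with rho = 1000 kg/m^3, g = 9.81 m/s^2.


P = 1000 * 9.81 * 14.5 * 32.5 * 0.94 / 1e6 = 4.3456 MW


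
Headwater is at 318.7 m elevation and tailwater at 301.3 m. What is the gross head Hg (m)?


Hg = 318.7 - 301.3 = 17.4000 m


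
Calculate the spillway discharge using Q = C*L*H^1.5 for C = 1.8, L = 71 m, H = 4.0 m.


Q = 1.8 * 71 * 4.0^1.5 = 1022.4000 m^3/s


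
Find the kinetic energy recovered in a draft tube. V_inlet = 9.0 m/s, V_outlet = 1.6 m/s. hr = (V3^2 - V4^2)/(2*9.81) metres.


hr = (9.0^2 - 1.6^2) / (2*9.81) = 3.9980 m


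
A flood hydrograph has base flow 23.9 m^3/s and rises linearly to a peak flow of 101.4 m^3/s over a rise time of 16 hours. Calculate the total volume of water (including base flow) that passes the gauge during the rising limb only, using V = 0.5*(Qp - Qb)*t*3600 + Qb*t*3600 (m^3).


V = 0.5*(101.4 - 23.9)*16*3600 + 23.9*16*3600 = 3.6086e+06 m^3


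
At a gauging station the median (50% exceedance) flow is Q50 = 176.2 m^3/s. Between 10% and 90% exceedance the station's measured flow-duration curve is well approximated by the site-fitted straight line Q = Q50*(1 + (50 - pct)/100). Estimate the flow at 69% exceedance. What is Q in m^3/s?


Q = 176.2 * (1 + (50 - 69)/100) = 142.7220 m^3/s


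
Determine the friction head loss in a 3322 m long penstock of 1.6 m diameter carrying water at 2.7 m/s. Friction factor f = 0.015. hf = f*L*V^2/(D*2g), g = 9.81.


hf = 0.015 * 3322 * 2.7^2 / (1.6 * 2 * 9.81) = 11.5718 m


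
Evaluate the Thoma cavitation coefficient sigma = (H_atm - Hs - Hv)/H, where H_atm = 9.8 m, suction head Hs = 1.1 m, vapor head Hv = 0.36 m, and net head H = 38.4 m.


sigma = (9.8 - 1.1 - 0.36) / 38.4 = 0.2172


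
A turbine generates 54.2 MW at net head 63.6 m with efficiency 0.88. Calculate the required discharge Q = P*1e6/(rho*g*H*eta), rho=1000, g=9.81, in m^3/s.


Q = 54.2 * 1e6 / (1000 * 9.81 * 63.6 * 0.88) = 98.7167 m^3/s


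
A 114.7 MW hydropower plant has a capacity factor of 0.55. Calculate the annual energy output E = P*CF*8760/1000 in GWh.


E = 114.7 * 0.55 * 8760 / 1000 = 552.6246 GWh


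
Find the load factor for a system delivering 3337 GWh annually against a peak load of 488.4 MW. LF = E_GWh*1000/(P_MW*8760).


LF = 3337 * 1000 / (488.4 * 8760) = 0.7800


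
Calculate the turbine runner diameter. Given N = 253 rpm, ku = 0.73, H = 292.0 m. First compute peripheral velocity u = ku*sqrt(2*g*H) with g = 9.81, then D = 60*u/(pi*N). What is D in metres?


u = 0.73 * sqrt(2*9.81*292.0) = 55.2540 m/s
D = 60 * 55.2540 / (pi * 253) = 4.1710 m


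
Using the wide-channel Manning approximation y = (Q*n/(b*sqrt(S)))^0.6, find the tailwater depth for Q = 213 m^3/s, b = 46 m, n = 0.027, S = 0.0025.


y = (213 * 0.027 / (46 * 0.0025^0.5))^0.6 = 1.7330 m


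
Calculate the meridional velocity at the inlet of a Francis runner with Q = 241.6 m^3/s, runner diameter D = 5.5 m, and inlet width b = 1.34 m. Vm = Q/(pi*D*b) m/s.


Vm = 241.6 / (pi * 5.5 * 1.34) = 10.4347 m/s


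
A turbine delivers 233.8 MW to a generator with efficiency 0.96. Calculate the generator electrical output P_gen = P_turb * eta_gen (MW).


P_gen = 233.8 * 0.96 = 224.4480 MW


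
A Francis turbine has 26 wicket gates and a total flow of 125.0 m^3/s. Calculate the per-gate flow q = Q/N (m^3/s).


q = 125.0 / 26 = 4.8077 m^3/s


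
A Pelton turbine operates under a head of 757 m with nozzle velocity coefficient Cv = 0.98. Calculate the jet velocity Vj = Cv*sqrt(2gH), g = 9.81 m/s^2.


Vj = 0.98 * sqrt(2*9.81*757) = 119.4328 m/s


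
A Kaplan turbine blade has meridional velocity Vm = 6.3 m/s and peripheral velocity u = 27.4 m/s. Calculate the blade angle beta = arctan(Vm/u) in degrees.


beta = arctan(6.3 / 27.4) = 12.9488 degrees


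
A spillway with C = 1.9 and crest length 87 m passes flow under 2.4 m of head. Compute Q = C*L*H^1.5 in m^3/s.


Q = 1.9 * 87 * 2.4^1.5 = 614.5960 m^3/s


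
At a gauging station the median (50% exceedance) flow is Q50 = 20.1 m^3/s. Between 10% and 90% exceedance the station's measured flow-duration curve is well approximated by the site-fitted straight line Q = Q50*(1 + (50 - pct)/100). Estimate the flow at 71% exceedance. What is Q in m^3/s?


Q = 20.1 * (1 + (50 - 71)/100) = 15.8790 m^3/s


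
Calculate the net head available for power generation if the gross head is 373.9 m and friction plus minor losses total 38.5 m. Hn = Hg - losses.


Hn = 373.9 - 38.5 = 335.4000 m


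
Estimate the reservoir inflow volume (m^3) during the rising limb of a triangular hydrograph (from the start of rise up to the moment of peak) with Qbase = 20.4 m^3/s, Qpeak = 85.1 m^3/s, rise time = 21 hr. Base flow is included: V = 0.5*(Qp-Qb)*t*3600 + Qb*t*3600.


V = 0.5*(85.1 - 20.4)*21*3600 + 20.4*21*3600 = 3.9879e+06 m^3


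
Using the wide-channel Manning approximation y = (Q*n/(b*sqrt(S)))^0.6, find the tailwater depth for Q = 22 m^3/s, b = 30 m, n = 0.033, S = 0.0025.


y = (22 * 0.033 / (30 * 0.0025^0.5))^0.6 = 0.6470 m


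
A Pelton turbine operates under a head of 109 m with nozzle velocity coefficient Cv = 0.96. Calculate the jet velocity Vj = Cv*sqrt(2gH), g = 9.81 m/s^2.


Vj = 0.96 * sqrt(2*9.81*109) = 44.3950 m/s


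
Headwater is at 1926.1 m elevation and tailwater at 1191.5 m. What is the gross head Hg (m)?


Hg = 1926.1 - 1191.5 = 734.6000 m


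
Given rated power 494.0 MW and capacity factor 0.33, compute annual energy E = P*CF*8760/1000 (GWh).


E = 494.0 * 0.33 * 8760 / 1000 = 1428.0552 GWh


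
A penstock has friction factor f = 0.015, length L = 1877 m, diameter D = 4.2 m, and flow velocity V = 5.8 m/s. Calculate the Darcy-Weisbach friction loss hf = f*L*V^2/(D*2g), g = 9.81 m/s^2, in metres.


hf = 0.015 * 1877 * 5.8^2 / (4.2 * 2 * 9.81) = 11.4938 m


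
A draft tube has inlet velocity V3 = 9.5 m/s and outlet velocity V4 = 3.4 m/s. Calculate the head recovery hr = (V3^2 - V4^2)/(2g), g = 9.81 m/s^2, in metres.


hr = (9.5^2 - 3.4^2) / (2*9.81) = 4.0107 m


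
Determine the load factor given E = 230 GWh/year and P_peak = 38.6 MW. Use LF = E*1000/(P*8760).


LF = 230 * 1000 / (38.6 * 8760) = 0.6802


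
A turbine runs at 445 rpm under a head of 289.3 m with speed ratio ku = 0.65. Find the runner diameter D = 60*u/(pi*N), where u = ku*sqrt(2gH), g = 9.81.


u = 0.65 * sqrt(2*9.81*289.3) = 48.9708 m/s
D = 60 * 48.9708 / (pi * 445) = 2.1017 m


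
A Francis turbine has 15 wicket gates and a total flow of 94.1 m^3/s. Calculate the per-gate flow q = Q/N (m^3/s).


q = 94.1 / 15 = 6.2733 m^3/s


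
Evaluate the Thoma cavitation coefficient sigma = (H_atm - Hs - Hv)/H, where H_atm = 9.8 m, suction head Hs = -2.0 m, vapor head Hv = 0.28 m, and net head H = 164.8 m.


sigma = (9.8 - (-2.0) - 0.28) / 164.8 = 0.0699


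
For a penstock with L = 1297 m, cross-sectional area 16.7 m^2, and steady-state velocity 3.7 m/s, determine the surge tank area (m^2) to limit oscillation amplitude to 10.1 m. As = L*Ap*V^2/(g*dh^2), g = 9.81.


As = 1297 * 16.7 * 3.7^2 / (9.81 * 10.1^2) = 296.3112 m^2


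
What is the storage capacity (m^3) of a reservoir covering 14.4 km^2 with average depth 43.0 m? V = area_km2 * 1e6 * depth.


V = 14.4 * 1e6 * 43.0 = 6.1920e+08 m^3


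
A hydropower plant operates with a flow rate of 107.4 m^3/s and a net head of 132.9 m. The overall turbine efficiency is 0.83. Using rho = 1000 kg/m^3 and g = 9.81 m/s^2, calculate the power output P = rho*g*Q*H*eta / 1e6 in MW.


P = 1000 * 9.81 * 107.4 * 132.9 * 0.83 / 1e6 = 116.2188 MW


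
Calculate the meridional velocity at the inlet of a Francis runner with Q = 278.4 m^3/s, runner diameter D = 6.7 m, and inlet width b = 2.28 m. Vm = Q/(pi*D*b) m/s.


Vm = 278.4 / (pi * 6.7 * 2.28) = 5.8011 m/s


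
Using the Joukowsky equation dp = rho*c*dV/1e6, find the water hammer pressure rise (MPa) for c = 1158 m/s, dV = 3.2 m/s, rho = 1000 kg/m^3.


dp = 1000 * 1158 * 3.2 / 1e6 = 3.7056 MPa


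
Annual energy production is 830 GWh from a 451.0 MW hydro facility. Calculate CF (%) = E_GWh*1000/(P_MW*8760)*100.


CF = 830 * 1000 / (451.0 * 8760) * 100 = 21.0086 %


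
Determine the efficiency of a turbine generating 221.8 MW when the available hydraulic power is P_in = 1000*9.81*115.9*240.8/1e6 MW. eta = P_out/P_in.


P_in = 1000 * 9.81 * 115.9 * 240.8 / 1e6 = 273.7845 MW
eta = 221.8 / 273.7845 = 0.8101


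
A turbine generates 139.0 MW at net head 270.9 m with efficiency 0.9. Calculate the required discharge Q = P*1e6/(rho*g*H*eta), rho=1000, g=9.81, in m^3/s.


Q = 139.0 * 1e6 / (1000 * 9.81 * 270.9 * 0.9) = 58.1158 m^3/s


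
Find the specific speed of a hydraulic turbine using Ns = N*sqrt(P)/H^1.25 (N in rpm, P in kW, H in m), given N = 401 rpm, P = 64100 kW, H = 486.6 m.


Ns = 401 * 64100^0.5 / 486.6^1.25 = 44.4230


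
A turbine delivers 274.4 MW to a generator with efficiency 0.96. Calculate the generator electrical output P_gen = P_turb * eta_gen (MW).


P_gen = 274.4 * 0.96 = 263.4240 MW


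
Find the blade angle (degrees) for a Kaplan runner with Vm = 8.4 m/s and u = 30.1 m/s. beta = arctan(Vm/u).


beta = arctan(8.4 / 30.1) = 15.5928 degrees


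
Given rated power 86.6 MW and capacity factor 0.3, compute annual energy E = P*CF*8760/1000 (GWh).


E = 86.6 * 0.3 * 8760 / 1000 = 227.5848 GWh


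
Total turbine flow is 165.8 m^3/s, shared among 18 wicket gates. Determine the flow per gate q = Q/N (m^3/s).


q = 165.8 / 18 = 9.2111 m^3/s


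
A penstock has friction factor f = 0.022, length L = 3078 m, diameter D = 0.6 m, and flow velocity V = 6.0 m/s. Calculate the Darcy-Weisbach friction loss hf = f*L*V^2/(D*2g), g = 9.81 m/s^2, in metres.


hf = 0.022 * 3078 * 6.0^2 / (0.6 * 2 * 9.81) = 207.0826 m


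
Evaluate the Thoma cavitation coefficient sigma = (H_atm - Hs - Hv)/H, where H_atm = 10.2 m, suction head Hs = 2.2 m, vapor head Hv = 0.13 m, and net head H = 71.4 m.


sigma = (10.2 - 2.2 - 0.13) / 71.4 = 0.1102


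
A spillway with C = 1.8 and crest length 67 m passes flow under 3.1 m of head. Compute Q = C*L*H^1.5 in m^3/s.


Q = 1.8 * 67 * 3.1^1.5 = 658.2485 m^3/s


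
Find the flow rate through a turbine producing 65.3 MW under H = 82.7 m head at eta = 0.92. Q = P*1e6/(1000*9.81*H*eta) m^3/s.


Q = 65.3 * 1e6 / (1000 * 9.81 * 82.7 * 0.92) = 87.4885 m^3/s


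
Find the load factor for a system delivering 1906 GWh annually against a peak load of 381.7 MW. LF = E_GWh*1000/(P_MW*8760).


LF = 1906 * 1000 / (381.7 * 8760) = 0.5700


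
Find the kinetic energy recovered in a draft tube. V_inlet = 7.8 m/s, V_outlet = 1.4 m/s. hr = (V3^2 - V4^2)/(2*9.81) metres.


hr = (7.8^2 - 1.4^2) / (2*9.81) = 3.0010 m


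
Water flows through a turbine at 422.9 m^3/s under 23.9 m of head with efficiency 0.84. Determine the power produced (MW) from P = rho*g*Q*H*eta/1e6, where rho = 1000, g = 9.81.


P = 1000 * 9.81 * 422.9 * 23.9 * 0.84 / 1e6 = 83.2883 MW


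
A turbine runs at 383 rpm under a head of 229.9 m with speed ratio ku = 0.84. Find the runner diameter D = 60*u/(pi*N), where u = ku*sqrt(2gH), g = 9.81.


u = 0.84 * sqrt(2*9.81*229.9) = 56.4155 m/s
D = 60 * 56.4155 / (pi * 383) = 2.8132 m


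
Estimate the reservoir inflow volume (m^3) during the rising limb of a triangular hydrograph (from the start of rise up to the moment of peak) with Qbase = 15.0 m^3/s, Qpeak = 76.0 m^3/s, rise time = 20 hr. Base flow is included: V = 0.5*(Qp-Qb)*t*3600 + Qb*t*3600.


V = 0.5*(76.0 - 15.0)*20*3600 + 15.0*20*3600 = 3.2760e+06 m^3


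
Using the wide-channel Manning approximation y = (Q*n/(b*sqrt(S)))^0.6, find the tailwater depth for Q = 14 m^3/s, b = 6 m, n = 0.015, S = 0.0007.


y = (14 * 0.015 / (6 * 0.0007^0.5))^0.6 = 1.1828 m


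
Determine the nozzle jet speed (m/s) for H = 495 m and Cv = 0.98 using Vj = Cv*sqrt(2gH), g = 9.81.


Vj = 0.98 * sqrt(2*9.81*495) = 96.5780 m/s


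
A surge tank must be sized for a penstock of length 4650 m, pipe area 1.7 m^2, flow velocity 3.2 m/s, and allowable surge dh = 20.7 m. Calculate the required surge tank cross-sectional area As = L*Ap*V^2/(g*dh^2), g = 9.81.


As = 4650 * 1.7 * 3.2^2 / (9.81 * 20.7^2) = 19.2572 m^2


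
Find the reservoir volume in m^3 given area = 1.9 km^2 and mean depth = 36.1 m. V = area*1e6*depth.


V = 1.9 * 1e6 * 36.1 = 6.8590e+07 m^3


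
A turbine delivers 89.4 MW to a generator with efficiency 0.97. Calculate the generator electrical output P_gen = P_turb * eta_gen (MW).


P_gen = 89.4 * 0.97 = 86.7180 MW


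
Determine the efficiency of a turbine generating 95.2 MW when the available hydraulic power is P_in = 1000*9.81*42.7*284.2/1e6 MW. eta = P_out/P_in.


P_in = 1000 * 9.81 * 42.7 * 284.2 / 1e6 = 119.0477 MW
eta = 95.2 / 119.0477 = 0.7997


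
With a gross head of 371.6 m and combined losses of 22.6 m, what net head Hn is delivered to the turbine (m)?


Hn = 371.6 - 22.6 = 349.0000 m


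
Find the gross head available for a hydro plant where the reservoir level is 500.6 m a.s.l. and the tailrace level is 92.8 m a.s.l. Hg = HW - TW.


Hg = 500.6 - 92.8 = 407.8000 m


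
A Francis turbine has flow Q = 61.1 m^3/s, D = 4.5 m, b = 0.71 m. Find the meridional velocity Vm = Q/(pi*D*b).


Vm = 61.1 / (pi * 4.5 * 0.71) = 6.0872 m/s


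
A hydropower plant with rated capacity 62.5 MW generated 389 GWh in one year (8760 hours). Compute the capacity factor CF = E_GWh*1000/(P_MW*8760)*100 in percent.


CF = 389 * 1000 / (62.5 * 8760) * 100 = 71.0502 %


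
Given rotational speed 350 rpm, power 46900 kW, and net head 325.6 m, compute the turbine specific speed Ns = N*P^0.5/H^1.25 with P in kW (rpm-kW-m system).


Ns = 350 * 46900^0.5 / 325.6^1.25 = 54.8023


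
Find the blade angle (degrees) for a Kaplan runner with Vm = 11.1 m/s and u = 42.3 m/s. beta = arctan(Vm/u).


beta = arctan(11.1 / 42.3) = 14.7036 degrees


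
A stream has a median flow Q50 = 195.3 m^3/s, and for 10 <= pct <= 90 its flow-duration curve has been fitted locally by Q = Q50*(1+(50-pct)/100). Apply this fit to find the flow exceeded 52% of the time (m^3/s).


Q = 195.3 * (1 + (50 - 52)/100) = 191.3940 m^3/s


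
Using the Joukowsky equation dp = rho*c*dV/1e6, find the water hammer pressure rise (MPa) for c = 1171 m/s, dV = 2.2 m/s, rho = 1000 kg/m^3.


dp = 1000 * 1171 * 2.2 / 1e6 = 2.5762 MPa


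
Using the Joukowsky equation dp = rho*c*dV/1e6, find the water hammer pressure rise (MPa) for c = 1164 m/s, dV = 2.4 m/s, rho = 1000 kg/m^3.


dp = 1000 * 1164 * 2.4 / 1e6 = 2.7936 MPa


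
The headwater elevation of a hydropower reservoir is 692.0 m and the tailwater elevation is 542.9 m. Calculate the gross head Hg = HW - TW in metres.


Hg = 692.0 - 542.9 = 149.1000 m


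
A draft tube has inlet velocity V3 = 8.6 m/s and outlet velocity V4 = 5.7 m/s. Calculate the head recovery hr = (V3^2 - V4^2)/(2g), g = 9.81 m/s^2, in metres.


hr = (8.6^2 - 5.7^2) / (2*9.81) = 2.1137 m


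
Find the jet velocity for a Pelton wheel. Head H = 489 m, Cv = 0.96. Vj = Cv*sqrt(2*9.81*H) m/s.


Vj = 0.96 * sqrt(2*9.81*489) = 94.0319 m/s


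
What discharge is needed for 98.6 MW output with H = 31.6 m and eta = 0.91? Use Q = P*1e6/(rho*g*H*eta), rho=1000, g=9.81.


Q = 98.6 * 1e6 / (1000 * 9.81 * 31.6 * 0.91) = 349.5260 m^3/s


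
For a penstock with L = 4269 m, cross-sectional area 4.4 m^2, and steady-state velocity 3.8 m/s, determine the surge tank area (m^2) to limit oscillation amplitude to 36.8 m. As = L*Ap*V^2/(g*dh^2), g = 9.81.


As = 4269 * 4.4 * 3.8^2 / (9.81 * 36.8^2) = 20.4165 m^2


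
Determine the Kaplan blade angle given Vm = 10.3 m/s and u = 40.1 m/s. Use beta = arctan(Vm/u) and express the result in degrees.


beta = arctan(10.3 / 40.1) = 14.4055 degrees


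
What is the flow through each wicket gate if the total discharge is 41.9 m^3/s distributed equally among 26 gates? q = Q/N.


q = 41.9 / 26 = 1.6115 m^3/s


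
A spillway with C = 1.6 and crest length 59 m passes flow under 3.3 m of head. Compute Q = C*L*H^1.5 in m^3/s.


Q = 1.6 * 59 * 3.3^1.5 = 565.9042 m^3/s


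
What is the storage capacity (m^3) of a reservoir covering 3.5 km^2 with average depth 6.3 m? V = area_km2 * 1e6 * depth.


V = 3.5 * 1e6 * 6.3 = 2.2050e+07 m^3


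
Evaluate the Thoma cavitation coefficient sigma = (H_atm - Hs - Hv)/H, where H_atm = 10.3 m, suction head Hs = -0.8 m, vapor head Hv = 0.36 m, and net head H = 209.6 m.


sigma = (10.3 - (-0.8) - 0.36) / 209.6 = 0.0512


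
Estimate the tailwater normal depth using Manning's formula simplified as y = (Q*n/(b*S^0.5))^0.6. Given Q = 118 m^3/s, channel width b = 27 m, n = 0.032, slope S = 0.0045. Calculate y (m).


y = (118 * 0.032 / (27 * 0.0045^0.5))^0.6 = 1.5540 m


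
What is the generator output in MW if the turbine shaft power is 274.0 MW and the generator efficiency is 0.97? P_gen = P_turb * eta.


P_gen = 274.0 * 0.97 = 265.7800 MW


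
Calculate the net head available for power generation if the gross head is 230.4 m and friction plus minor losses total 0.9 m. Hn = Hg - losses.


Hn = 230.4 - 0.9 = 229.5000 m


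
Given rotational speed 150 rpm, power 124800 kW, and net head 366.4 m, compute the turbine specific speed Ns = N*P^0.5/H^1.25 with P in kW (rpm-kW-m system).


Ns = 150 * 124800^0.5 / 366.4^1.25 = 33.0563


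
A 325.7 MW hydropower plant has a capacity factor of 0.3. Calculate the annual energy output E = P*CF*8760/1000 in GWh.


E = 325.7 * 0.3 * 8760 / 1000 = 855.9396 GWh


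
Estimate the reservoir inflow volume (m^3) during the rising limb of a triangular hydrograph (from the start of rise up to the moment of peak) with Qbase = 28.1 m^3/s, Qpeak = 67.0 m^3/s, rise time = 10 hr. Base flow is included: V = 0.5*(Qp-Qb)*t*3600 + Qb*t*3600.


V = 0.5*(67.0 - 28.1)*10*3600 + 28.1*10*3600 = 1.7118e+06 m^3


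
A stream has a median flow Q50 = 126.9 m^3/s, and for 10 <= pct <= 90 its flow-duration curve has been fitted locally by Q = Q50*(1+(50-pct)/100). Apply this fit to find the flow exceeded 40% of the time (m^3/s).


Q = 126.9 * (1 + (50 - 40)/100) = 139.5900 m^3/s


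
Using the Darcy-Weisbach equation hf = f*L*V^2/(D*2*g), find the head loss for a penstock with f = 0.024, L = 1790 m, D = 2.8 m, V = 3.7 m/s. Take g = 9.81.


hf = 0.024 * 1790 * 3.7^2 / (2.8 * 2 * 9.81) = 10.7056 m


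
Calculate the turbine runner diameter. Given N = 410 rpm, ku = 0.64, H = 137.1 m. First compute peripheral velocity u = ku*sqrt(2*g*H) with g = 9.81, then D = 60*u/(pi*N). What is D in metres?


u = 0.64 * sqrt(2*9.81*137.1) = 33.1931 m/s
D = 60 * 33.1931 / (pi * 410) = 1.5462 m


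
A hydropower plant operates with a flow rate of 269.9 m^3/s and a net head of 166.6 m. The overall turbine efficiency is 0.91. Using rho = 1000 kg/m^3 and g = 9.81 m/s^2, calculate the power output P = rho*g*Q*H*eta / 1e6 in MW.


P = 1000 * 9.81 * 269.9 * 166.6 * 0.91 / 1e6 = 401.4101 MW


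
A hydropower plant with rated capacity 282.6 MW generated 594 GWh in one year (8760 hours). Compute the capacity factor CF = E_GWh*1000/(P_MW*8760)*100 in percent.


CF = 594 * 1000 / (282.6 * 8760) * 100 = 23.9944 %


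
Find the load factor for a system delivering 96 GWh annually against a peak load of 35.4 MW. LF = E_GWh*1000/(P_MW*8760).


LF = 96 * 1000 / (35.4 * 8760) = 0.3096


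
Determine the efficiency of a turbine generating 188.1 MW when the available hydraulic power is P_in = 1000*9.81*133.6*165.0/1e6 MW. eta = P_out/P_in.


P_in = 1000 * 9.81 * 133.6 * 165.0 / 1e6 = 216.2516 MW
eta = 188.1 / 216.2516 = 0.8698


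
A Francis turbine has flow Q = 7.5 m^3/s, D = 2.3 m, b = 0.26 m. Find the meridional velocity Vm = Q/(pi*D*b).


Vm = 7.5 / (pi * 2.3 * 0.26) = 3.9922 m/s


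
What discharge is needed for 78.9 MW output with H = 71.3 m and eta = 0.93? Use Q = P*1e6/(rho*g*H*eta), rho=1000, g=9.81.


Q = 78.9 * 1e6 / (1000 * 9.81 * 71.3 * 0.93) = 121.2929 m^3/s


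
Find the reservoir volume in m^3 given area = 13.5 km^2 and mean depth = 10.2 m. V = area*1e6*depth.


V = 13.5 * 1e6 * 10.2 = 1.3770e+08 m^3


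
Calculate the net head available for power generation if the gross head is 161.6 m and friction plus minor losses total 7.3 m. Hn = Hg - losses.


Hn = 161.6 - 7.3 = 154.3000 m


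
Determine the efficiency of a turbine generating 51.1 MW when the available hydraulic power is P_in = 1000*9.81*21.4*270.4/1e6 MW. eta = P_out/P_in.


P_in = 1000 * 9.81 * 21.4 * 270.4 / 1e6 = 56.7662 MW
eta = 51.1 / 56.7662 = 0.9002


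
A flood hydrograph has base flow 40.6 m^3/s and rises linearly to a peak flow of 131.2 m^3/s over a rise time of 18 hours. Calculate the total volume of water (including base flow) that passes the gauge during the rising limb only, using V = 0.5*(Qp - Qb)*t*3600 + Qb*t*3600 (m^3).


V = 0.5*(131.2 - 40.6)*18*3600 + 40.6*18*3600 = 5.5663e+06 m^3


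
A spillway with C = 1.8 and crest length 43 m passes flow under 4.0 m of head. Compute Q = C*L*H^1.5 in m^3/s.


Q = 1.8 * 43 * 4.0^1.5 = 619.2000 m^3/s


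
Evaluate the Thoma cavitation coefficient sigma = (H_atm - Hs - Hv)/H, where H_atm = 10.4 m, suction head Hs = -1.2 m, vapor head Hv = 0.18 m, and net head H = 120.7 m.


sigma = (10.4 - (-1.2) - 0.18) / 120.7 = 0.0946


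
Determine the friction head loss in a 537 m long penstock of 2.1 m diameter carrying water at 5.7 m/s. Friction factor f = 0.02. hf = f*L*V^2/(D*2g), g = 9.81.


hf = 0.02 * 537 * 5.7^2 / (2.1 * 2 * 9.81) = 8.4691 m


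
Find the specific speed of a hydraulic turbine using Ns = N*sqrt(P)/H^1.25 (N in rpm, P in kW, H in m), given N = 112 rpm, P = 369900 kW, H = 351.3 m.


Ns = 112 * 369900^0.5 / 351.3^1.25 = 44.7881


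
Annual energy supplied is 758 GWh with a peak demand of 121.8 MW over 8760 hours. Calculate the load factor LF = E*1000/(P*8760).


LF = 758 * 1000 / (121.8 * 8760) = 0.7104


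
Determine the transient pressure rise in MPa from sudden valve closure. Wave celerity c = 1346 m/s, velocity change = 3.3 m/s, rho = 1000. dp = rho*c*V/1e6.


dp = 1000 * 1346 * 3.3 / 1e6 = 4.4418 MPa


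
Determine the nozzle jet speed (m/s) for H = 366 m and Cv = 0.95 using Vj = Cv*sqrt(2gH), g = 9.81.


Vj = 0.95 * sqrt(2*9.81*366) = 80.5033 m/s


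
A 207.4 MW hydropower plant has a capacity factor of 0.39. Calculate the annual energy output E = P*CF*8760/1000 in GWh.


E = 207.4 * 0.39 * 8760 / 1000 = 708.5614 GWh


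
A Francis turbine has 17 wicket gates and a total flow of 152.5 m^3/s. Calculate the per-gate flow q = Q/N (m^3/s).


q = 152.5 / 17 = 8.9706 m^3/s


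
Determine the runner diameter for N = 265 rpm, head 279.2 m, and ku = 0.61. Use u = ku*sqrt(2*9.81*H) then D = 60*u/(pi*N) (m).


u = 0.61 * sqrt(2*9.81*279.2) = 45.1478 m/s
D = 60 * 45.1478 / (pi * 265) = 3.2538 m


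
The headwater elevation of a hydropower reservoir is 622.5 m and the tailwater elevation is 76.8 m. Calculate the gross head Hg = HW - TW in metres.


Hg = 622.5 - 76.8 = 545.7000 m


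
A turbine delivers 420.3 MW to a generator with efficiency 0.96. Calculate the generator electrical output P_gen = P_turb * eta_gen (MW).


P_gen = 420.3 * 0.96 = 403.4880 MW


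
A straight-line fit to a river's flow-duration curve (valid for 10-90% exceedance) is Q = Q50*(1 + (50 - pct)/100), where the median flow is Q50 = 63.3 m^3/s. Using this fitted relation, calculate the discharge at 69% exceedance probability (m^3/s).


Q = 63.3 * (1 + (50 - 69)/100) = 51.2730 m^3/s


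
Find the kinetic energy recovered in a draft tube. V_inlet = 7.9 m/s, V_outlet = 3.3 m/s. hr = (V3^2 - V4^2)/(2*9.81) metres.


hr = (7.9^2 - 3.3^2) / (2*9.81) = 2.6259 m


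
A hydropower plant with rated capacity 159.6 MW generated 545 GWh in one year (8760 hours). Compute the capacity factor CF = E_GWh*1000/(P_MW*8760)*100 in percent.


CF = 545 * 1000 / (159.6 * 8760) * 100 = 38.9816 %


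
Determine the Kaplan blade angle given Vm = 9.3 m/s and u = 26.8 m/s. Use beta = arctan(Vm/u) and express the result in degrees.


beta = arctan(9.3 / 26.8) = 19.1375 degrees


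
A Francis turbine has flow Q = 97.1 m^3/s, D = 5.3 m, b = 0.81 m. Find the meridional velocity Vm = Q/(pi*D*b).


Vm = 97.1 / (pi * 5.3 * 0.81) = 7.1996 m/s


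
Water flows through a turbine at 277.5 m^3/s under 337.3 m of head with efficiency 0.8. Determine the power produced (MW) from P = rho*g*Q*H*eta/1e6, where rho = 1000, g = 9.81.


P = 1000 * 9.81 * 277.5 * 337.3 * 0.8 / 1e6 = 734.5787 MW


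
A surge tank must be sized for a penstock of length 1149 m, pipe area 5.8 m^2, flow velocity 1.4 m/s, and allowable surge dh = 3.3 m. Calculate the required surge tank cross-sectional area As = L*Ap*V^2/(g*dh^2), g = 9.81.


As = 1149 * 5.8 * 1.4^2 / (9.81 * 3.3^2) = 122.2664 m^2


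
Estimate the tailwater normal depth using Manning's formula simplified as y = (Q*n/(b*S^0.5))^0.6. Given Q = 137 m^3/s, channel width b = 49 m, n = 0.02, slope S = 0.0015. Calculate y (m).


y = (137 * 0.02 / (49 * 0.0015^0.5))^0.6 = 1.2465 m


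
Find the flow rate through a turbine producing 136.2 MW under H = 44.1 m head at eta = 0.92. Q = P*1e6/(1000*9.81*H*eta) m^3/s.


Q = 136.2 * 1e6 / (1000 * 9.81 * 44.1 * 0.92) = 342.2013 m^3/s


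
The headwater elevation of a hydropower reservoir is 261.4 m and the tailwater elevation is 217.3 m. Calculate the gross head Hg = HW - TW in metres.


Hg = 261.4 - 217.3 = 44.1000 m


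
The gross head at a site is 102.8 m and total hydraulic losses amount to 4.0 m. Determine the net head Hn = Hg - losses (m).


Hn = 102.8 - 4.0 = 98.8000 m


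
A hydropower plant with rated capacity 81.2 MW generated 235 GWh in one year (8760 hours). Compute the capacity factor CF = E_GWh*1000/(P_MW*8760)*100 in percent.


CF = 235 * 1000 / (81.2 * 8760) * 100 = 33.0375 %


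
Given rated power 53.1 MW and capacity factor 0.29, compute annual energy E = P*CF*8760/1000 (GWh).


E = 53.1 * 0.29 * 8760 / 1000 = 134.8952 GWh


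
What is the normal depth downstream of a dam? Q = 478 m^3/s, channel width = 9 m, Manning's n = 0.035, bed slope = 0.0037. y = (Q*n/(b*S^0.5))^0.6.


y = (478 * 0.035 / (9 * 0.0037^0.5))^0.6 = 7.7820 m


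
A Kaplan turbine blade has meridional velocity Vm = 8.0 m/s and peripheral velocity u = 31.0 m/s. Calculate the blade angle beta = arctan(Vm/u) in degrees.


beta = arctan(8.0 / 31.0) = 14.4703 degrees


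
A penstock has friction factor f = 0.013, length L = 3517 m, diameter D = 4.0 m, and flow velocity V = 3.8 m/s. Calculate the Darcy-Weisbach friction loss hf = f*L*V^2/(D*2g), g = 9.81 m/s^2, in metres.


hf = 0.013 * 3517 * 3.8^2 / (4.0 * 2 * 9.81) = 8.4125 m


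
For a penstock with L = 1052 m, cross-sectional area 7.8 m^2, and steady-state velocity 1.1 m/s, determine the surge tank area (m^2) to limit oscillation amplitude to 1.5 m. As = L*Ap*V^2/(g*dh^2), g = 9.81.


As = 1052 * 7.8 * 1.1^2 / (9.81 * 1.5^2) = 449.8256 m^2


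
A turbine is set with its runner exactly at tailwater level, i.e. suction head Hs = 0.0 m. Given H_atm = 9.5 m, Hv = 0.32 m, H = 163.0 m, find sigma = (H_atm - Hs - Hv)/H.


sigma = (9.5 - 0.0 - 0.32) / 163.0 = 0.0563


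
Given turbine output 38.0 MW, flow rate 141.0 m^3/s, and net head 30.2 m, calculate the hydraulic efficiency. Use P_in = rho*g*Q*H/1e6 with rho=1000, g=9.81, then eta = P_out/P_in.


P_in = 1000 * 9.81 * 141.0 * 30.2 / 1e6 = 41.7729 MW
eta = 38.0 / 41.7729 = 0.9097


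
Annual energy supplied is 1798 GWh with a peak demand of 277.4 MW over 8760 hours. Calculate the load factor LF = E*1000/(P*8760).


LF = 1798 * 1000 / (277.4 * 8760) = 0.7399


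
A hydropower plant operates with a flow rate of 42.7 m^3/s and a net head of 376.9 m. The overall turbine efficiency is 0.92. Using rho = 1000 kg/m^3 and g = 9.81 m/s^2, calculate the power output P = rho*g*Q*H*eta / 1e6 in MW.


P = 1000 * 9.81 * 42.7 * 376.9 * 0.92 / 1e6 = 145.2482 MW


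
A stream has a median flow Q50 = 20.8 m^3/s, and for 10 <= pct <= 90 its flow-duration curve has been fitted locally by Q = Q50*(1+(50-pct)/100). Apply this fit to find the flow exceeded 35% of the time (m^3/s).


Q = 20.8 * (1 + (50 - 35)/100) = 23.9200 m^3/s


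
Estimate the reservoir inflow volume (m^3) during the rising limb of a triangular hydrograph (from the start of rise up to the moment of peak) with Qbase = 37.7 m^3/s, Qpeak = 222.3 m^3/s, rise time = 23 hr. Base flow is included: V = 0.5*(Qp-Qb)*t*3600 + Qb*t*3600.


V = 0.5*(222.3 - 37.7)*23*3600 + 37.7*23*3600 = 1.0764e+07 m^3


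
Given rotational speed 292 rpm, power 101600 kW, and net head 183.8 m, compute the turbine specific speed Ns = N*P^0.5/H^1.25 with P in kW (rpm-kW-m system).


Ns = 292 * 101600^0.5 / 183.8^1.25 = 137.5301


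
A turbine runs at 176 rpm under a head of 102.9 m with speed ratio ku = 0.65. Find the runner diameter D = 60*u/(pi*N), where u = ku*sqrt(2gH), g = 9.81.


u = 0.65 * sqrt(2*9.81*102.9) = 29.2059 m/s
D = 60 * 29.2059 / (pi * 176) = 3.1693 m


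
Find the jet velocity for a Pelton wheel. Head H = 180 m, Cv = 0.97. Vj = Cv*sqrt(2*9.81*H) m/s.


Vj = 0.97 * sqrt(2*9.81*180) = 57.6444 m/s


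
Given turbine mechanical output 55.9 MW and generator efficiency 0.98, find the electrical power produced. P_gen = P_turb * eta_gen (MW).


P_gen = 55.9 * 0.98 = 54.7820 MW


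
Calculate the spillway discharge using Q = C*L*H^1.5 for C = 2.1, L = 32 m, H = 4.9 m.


Q = 2.1 * 32 * 4.9^1.5 = 728.8924 m^3/s


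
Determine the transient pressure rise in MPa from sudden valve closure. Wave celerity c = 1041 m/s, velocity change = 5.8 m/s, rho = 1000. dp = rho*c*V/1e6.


dp = 1000 * 1041 * 5.8 / 1e6 = 6.0378 MPa


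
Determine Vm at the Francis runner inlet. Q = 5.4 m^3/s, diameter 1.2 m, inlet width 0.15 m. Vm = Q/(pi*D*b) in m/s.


Vm = 5.4 / (pi * 1.2 * 0.15) = 9.5493 m/s


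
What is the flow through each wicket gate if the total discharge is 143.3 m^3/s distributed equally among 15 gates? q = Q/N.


q = 143.3 / 15 = 9.5533 m^3/s


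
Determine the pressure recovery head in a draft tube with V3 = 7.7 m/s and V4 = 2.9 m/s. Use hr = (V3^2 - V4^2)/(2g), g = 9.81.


hr = (7.7^2 - 2.9^2) / (2*9.81) = 2.5933 m


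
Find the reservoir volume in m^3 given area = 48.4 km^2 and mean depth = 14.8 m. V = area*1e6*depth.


V = 48.4 * 1e6 * 14.8 = 7.1632e+08 m^3


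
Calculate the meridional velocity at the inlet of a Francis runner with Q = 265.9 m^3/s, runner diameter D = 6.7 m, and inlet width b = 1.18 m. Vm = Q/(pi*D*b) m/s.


Vm = 265.9 / (pi * 6.7 * 1.18) = 10.7056 m/s


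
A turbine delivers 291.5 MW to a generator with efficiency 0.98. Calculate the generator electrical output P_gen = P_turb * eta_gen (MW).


P_gen = 291.5 * 0.98 = 285.6700 MW


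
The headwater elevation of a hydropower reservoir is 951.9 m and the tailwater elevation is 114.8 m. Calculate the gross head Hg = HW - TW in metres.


Hg = 951.9 - 114.8 = 837.1000 m


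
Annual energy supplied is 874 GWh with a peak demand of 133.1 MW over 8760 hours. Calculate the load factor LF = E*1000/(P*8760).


LF = 874 * 1000 / (133.1 * 8760) = 0.7496


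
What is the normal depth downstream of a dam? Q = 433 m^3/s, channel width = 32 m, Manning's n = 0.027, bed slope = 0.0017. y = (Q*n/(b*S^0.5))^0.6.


y = (433 * 0.027 / (32 * 0.0017^0.5))^0.6 = 3.7024 m


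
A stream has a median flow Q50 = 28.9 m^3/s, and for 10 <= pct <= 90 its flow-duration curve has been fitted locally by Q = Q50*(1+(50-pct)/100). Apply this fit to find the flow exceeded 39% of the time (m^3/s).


Q = 28.9 * (1 + (50 - 39)/100) = 32.0790 m^3/s


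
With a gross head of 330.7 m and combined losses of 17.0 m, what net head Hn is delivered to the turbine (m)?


Hn = 330.7 - 17.0 = 313.7000 m


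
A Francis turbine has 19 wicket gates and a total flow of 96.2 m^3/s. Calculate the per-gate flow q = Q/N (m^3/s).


q = 96.2 / 19 = 5.0632 m^3/s


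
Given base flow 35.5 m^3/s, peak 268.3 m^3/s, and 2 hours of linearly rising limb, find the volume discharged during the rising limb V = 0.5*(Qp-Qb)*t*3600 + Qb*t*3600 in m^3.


V = 0.5*(268.3 - 35.5)*2*3600 + 35.5*2*3600 = 1.0937e+06 m^3


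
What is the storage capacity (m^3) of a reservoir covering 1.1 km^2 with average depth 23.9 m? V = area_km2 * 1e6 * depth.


V = 1.1 * 1e6 * 23.9 = 2.6290e+07 m^3


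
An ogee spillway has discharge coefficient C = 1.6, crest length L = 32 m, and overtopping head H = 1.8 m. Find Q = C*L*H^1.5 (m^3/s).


Q = 1.6 * 32 * 1.8^1.5 = 123.6456 m^3/s


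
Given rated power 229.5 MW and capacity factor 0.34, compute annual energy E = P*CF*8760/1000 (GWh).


E = 229.5 * 0.34 * 8760 / 1000 = 683.5428 GWh


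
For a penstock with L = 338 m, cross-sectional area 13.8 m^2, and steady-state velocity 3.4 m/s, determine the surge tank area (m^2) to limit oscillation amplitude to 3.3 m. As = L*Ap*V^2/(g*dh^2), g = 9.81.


As = 338 * 13.8 * 3.4^2 / (9.81 * 3.3^2) = 504.7272 m^2


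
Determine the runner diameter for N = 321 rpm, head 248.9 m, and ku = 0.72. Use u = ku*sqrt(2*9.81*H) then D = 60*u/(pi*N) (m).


u = 0.72 * sqrt(2*9.81*248.9) = 50.3146 m/s
D = 60 * 50.3146 / (pi * 321) = 2.9936 m


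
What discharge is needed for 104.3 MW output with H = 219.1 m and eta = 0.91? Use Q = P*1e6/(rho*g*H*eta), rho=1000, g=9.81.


Q = 104.3 * 1e6 / (1000 * 9.81 * 219.1 * 0.91) = 53.3251 m^3/s


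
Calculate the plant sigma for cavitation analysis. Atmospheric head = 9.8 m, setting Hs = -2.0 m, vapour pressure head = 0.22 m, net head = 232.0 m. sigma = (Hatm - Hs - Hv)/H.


sigma = (9.8 - (-2.0) - 0.22) / 232.0 = 0.0499


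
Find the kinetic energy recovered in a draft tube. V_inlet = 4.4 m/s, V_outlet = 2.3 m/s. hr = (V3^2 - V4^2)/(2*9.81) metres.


hr = (4.4^2 - 2.3^2) / (2*9.81) = 0.7171 m


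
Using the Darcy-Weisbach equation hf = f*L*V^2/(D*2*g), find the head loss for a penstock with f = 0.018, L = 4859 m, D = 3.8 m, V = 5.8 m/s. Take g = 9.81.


hf = 0.018 * 4859 * 5.8^2 / (3.8 * 2 * 9.81) = 39.4632 m


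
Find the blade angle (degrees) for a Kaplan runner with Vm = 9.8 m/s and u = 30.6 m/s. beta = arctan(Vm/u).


beta = arctan(9.8 / 30.6) = 17.7583 degrees


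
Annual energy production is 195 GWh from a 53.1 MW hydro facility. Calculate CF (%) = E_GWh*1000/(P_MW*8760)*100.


CF = 195 * 1000 / (53.1 * 8760) * 100 = 41.9214 %


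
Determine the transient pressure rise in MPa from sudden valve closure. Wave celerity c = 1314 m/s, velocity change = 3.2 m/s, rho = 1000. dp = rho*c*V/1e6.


dp = 1000 * 1314 * 3.2 / 1e6 = 4.2048 MPa


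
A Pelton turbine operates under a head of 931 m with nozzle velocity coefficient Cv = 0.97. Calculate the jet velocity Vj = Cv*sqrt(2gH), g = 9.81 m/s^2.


Vj = 0.97 * sqrt(2*9.81*931) = 131.0980 m/s


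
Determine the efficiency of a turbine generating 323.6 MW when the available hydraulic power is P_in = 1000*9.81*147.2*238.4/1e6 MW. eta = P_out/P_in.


P_in = 1000 * 9.81 * 147.2 * 238.4 / 1e6 = 344.2572 MW
eta = 323.6 / 344.2572 = 0.9400


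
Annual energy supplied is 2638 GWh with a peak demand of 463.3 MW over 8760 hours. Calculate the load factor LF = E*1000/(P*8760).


LF = 2638 * 1000 / (463.3 * 8760) = 0.6500


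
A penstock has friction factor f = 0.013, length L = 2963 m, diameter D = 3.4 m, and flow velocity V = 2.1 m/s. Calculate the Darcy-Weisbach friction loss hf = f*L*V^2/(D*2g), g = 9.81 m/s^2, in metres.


hf = 0.013 * 2963 * 2.1^2 / (3.4 * 2 * 9.81) = 2.5465 m


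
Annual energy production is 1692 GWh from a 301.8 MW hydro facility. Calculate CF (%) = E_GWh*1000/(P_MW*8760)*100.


CF = 1692 * 1000 / (301.8 * 8760) * 100 = 63.9996 %


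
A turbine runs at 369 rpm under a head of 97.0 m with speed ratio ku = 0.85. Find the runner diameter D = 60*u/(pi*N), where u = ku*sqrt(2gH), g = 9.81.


u = 0.85 * sqrt(2*9.81*97.0) = 37.0812 m/s
D = 60 * 37.0812 / (pi * 369) = 1.9192 m


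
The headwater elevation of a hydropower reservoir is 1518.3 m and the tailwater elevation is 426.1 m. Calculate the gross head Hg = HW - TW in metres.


Hg = 1518.3 - 426.1 = 1092.2000 m
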